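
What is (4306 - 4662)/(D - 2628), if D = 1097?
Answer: 356/1531 ≈ 0.23253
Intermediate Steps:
(4306 - 4662)/(D - 2628) = (4306 - 4662)/(1097 - 2628) = -356/(-1531) = -356*(-1/1531) = 356/1531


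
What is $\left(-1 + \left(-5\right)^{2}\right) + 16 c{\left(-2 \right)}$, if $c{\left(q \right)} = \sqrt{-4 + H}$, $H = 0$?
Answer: $24 + 32 i \approx 24.0 + 32.0 i$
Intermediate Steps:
$c{\left(q \right)} = 2 i$ ($c{\left(q \right)} = \sqrt{-4 + 0} = \sqrt{-4} = 2 i$)
$\left(-1 + \left(-5\right)^{2}\right) + 16 c{\left(-2 \right)} = \left(-1 + \left(-5\right)^{2}\right) + 16 \cdot 2 i = \left(-1 + 25\right) + 32 i = 24 + 32 i$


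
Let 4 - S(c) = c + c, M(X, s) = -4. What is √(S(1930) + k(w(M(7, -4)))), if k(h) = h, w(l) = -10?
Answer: I*√3866 ≈ 62.177*I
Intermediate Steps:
S(c) = 4 - 2*c (S(c) = 4 - (c + c) = 4 - 2*c)
√(S(1930) + k(w(M(7, -4)))) = √((4 - 2*1930) - 10) = √((4 - 3860) - 10) = √(-3856 - 10) = √(-3866) = I*√3866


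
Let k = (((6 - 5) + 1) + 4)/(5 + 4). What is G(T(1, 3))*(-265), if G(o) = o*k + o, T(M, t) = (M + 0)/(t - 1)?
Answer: -1325/6 ≈ -220.83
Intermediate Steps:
T(M, t) = M/(-1 + t)
k = 2/3 (k = ((1 + 1) + 4)/9 = (2 + 4)*(1/9) = 6*(1/9) = 2/3 ≈ 0.66667)
G(o) = 5*o/3 (G(o) = o*(2/3) + o = 2*o/3 + o = 5*o/3)
G(T(1, 3))*(-265) = (5*(1/(-1 + 3))/3)*(-265) = (5*(1/2)/3)*(-265) = (5*(1*(1/2))/3)*(-265) = ((5/3)*(1/2))*(-265) = (5/6)*(-265) = -1325/6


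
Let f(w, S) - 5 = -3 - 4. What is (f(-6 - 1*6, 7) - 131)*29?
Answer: -3857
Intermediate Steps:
f(w, S) = -2 (f(w, S) = 5 + (-3 - 4) = 5 - 7 = -2)
(f(-6 - 1*6, 7) - 131)*29 = (-2 - 131)*29 = -133*29 = -3857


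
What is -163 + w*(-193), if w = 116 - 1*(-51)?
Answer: -32394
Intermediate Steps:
w = 167 (w = 116 + 51 = 167)
-163 + w*(-193) = -163 + 167*(-193) = -163 - 32231 = -32394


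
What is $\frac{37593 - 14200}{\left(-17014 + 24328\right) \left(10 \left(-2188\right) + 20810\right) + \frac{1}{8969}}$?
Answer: $- \frac{209811817}{70191214619} \approx -0.0029891$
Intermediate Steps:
$\frac{37593 - 14200}{\left(-17014 + 24328\right) \left(10 \left(-2188\right) + 20810\right) + \frac{1}{8969}} = \frac{23393}{7314 \left(-21880 + 20810\right) + \frac{1}{8969}} = \frac{23393}{7314 \left(-1070\right) + \frac{1}{8969}} = \frac{23393}{-7825980 + \frac{1}{8969}} = \frac{23393}{- \frac{70191214619}{8969}} = 23393 \left(- \frac{8969}{70191214619}\right) = - \frac{209811817}{70191214619}$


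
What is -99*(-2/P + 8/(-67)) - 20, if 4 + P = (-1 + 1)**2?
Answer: -7729/134 ≈ -57.679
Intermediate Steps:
P = -4 (P = -4 + (-1 + 1)**2 = -4 + 0**2 = -4 + 0 = -4)
-99*(-2/P + 8/(-67)) - 20 = -99*(-2/(-4) + 8/(-67)) - 20 = -99*(-2*(-1/4) + 8*(-1/67)) - 20 = -99*(1/2 - 8/67) - 20 = -99*51/134 - 20 = -5049/134 - 20 = -7729/134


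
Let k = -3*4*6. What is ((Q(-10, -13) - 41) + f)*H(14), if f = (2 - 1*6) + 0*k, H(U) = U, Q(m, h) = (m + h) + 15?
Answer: -742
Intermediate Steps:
Q(m, h) = 15 + h + m (Q(m, h) = (h + m) + 15 = 15 + h + m)
k = -72 (k = -12*6 = -72)
f = -4 (f = (2 - 1*6) + 0*(-72) = (2 - 6) + 0 = -4 + 0 = -4)
((Q(-10, -13) - 41) + f)*H(14) = (((15 - 13 - 10) - 41) - 4)*14 = ((-8 - 41) - 4)*14 = (-49 - 4)*14 = -53*14 = -742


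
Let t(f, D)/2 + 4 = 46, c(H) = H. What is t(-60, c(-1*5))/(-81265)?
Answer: -84/81265 ≈ -0.0010337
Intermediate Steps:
t(f, D) = 84 (t(f, D) = -8 + 2*46 = -8 + 92 = 84)
t(-60, c(-1*5))/(-81265) = 84/(-81265) = 84*(-1/81265) = -84/81265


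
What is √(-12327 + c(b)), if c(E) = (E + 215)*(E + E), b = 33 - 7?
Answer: √205 ≈ 14.318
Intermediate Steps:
b = 26
c(E) = 2*E*(215 + E) (c(E) = (215 + E)*(2*E) = 2*E*(215 + E))
√(-12327 + c(b)) = √(-12327 + 2*26*(215 + 26)) = √(-12327 + 2*26*241) = √(-12327 + 12532) = √205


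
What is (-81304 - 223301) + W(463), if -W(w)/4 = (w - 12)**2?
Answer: -1118209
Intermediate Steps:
W(w) = -4*(-12 + w)**2 (W(w) = -4*(w - 12)**2 = -4*(-12 + w)**2)
(-81304 - 223301) + W(463) = (-81304 - 223301) - 4*(-12 + 463)**2 = -304605 - 4*451**2 = -304605 - 4*203401 = -304605 - 813604 = -1118209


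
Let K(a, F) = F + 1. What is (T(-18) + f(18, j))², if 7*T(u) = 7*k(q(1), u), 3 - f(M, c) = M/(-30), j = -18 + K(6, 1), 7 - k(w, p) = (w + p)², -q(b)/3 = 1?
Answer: 4631104/25 ≈ 1.8524e+5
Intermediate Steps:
K(a, F) = 1 + F
q(b) = -3 (q(b) = -3*1 = -3)
k(w, p) = 7 - (p + w)² (k(w, p) = 7 - (w + p)² = 7 - (p + w)²)
j = -16 (j = -18 + (1 + 1) = -18 + 2 = -16)
f(M, c) = 3 + M/30 (f(M, c) = 3 - M/(-30) = 3 - M*(-1)/30 = 3 - (-1)*M/30 = 3 + M/30)
T(u) = 7 - (-3 + u)² (T(u) = (7*(7 - (u - 3)²))/7 = (7*(7 - (-3 + u)²))/7 = (49 - 7*(-3 + u)²)/7 = 7 - (-3 + u)²)
(T(-18) + f(18, j))² = ((7 - (-3 - 18)²) + (3 + (1/30)*18))² = ((7 - 1*(-21)²) + (3 + ⅗))² = ((7 - 1*441) + 18/5)² = ((7 - 441) + 18/5)² = (-434 + 18/5)² = (-2152/5)² = 4631104/25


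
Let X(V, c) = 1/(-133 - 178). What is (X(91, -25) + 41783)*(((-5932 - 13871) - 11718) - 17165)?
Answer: -632650811232/311 ≈ -2.0342e+9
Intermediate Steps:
X(V, c) = -1/311 (X(V, c) = 1/(-311) = -1/311)
(X(91, -25) + 41783)*(((-5932 - 13871) - 11718) - 17165) = (-1/311 + 41783)*(((-5932 - 13871) - 11718) - 17165) = 12994512*((-19803 - 11718) - 17165)/311 = 12994512*(-31521 - 17165)/311 = (12994512/311)*(-48686) = -632650811232/311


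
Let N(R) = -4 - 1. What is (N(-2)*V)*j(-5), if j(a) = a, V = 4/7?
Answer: 100/7 ≈ 14.286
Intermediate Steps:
V = 4/7 (V = 4*(⅐) = 4/7 ≈ 0.57143)
N(R) = -5
(N(-2)*V)*j(-5) = -5*4/7*(-5) = -20/7*(-5) = 100/7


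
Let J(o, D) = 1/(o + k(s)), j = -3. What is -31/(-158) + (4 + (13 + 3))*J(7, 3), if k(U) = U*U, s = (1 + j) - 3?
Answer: 519/632 ≈ 0.82120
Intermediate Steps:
s = -5 (s = (1 - 3) - 3 = -2 - 3 = -5)
k(U) = U**2
J(o, D) = 1/(25 + o) (J(o, D) = 1/(o + (-5)**2) = 1/(o + 25) = 1/(25 + o))
-31/(-158) + (4 + (13 + 3))*J(7, 3) = -31/(-158) + (4 + (13 + 3))/(25 + 7) = -31*(-1/158) + (4 + 16)/32 = 31/158 + 20*(1/32) = 31/158 + 5/8 = 519/632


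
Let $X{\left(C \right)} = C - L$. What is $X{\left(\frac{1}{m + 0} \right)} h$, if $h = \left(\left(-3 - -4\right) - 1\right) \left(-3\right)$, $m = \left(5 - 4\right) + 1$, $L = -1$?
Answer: $0$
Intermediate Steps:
$m = 2$ ($m = 1 + 1 = 2$)
$X{\left(C \right)} = 1 + C$ ($X{\left(C \right)} = C - -1 = C + 1 = 1 + C$)
$h = 0$ ($h = \left(\left(-3 + 4\right) + \left(-2 + 1\right)\right) \left(-3\right) = \left(1 - 1\right) \left(-3\right) = 0 \left(-3\right) = 0$)
$X{\left(\frac{1}{m + 0} \right)} h = \left(1 + \frac{1}{2 + 0}\right) 0 = \left(1 + \frac{1}{2}\right) 0 = \frac{3}{2} \cdot 0 = 0$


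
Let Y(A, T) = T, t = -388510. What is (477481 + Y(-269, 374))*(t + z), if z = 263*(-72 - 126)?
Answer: -210535267320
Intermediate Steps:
z = -52074 (z = 263*(-198) = -52074)
(477481 + Y(-269, 374))*(t + z) = (477481 + 374)*(-388510 - 52074) = 477855*(-440584) = -210535267320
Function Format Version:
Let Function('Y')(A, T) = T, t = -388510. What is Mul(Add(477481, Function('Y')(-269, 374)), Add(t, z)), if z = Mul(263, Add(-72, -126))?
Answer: -210535267320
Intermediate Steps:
z = -52074 (z = Mul(263, -198) = -52074)
Mul(Add(477481, Function('Y')(-269, 374)), Add(t, z)) = Mul(Add(477481, 374), Add(-388510, -52074)) = Mul(477855, -440584) = -210535267320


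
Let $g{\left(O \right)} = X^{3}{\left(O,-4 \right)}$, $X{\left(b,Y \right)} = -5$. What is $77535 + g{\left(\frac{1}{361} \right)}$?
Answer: $77410$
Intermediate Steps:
$g{\left(O \right)} = -125$ ($g{\left(O \right)} = \left(-5\right)^{3} = -125$)
$77535 + g{\left(\frac{1}{361} \right)} = 77535 - 125 = 77410$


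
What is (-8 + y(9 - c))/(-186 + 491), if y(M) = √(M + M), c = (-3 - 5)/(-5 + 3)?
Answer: -8/305 + √10/305 ≈ -0.015861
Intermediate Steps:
c = 4 (c = -8/(-2) = -8*(-½) = 4)
y(M) = √2*√M (y(M) = √(2*M) = √2*√M)
(-8 + y(9 - c))/(-186 + 491) = (-8 + √2*√(9 - 1*4))/(-186 + 491) = (-8 + √2*√(9 - 4))/305 = (-8 + √2*√5)*(1/305) = (-8 + √10)*(1/305) = -8/305 + √10/305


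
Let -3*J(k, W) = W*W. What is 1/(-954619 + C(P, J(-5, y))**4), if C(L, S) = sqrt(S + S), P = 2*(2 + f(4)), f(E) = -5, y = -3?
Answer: -1/954583 ≈ -1.0476e-6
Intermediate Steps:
P = -6 (P = 2*(2 - 5) = 2*(-3) = -6)
J(k, W) = -W**2/3 (J(k, W) = -W*W/3 = -W**2/3)
C(L, S) = sqrt(2)*sqrt(S) (C(L, S) = sqrt(2*S) = sqrt(2)*sqrt(S))
1/(-954619 + C(P, J(-5, y))**4) = 1/(-954619 + (sqrt(2)*sqrt(-1/3*(-3)**2))**4) = 1/(-954619 + (sqrt(2)*sqrt(-1/3*9))**4) = 1/(-954619 + (sqrt(2)*sqrt(-3))**4) = 1/(-954619 + (sqrt(2)*(I*sqrt(3)))**4) = 1/(-954619 + (I*sqrt(6))**4) = 1/(-954619 + 36) = 1/(-954583) = -1/954583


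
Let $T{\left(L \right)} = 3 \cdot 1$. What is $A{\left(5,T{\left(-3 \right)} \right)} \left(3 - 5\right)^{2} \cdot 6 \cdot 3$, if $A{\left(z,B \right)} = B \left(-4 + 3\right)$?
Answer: $-216$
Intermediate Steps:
$T{\left(L \right)} = 3$
$A{\left(z,B \right)} = - B$ ($A{\left(z,B \right)} = B \left(-1\right) = - B$)
$A{\left(5,T{\left(-3 \right)} \right)} \left(3 - 5\right)^{2} \cdot 6 \cdot 3 = \left(-1\right) 3 \left(3 - 5\right)^{2} \cdot 6 \cdot 3 = - 3 \left(-2\right)^{2} \cdot 18 = \left(-3\right) 4 \cdot 18 = \left(-12\right) 18 = -216$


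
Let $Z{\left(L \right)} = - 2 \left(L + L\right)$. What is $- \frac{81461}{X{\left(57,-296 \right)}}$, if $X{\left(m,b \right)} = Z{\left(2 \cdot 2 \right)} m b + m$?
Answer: $- \frac{81461}{270009} \approx -0.3017$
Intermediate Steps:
$Z{\left(L \right)} = - 4 L$ ($Z{\left(L \right)} = - 2 \cdot 2 L = - 4 L$)
$X{\left(m,b \right)} = m - 16 b m$ ($X{\left(m,b \right)} = - 4 \cdot 2 \cdot 2 m b + m = \left(-4\right) 4 m b + m = - 16 m b + m = - 16 b m + m = m - 16 b m$)
$- \frac{81461}{X{\left(57,-296 \right)}} = - \frac{81461}{57 \left(1 - -4736\right)} = - \frac{81461}{57 \left(1 + 4736\right)} = - \frac{81461}{57 \cdot 4737} = - \frac{81461}{270009}$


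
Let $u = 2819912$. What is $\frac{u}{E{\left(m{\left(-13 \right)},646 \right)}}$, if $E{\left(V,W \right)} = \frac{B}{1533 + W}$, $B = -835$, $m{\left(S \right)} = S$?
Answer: $- \frac{6144588248}{835} \approx -7.3588 \cdot 10^{6}$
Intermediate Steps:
$E{\left(V,W \right)} = - \frac{835}{1533 + W}$
$\frac{u}{E{\left(m{\left(-13 \right)},646 \right)}} = \frac{2819912}{\left(-835\right) \frac{1}{1533 + 646}} = \frac{2819912}{\left(-835\right) \frac{1}{2179}} = \frac{2819912}{- \frac{835}{2179}} = 2819912 \left(- \frac{2179}{835}\right) = - \frac{6144588248}{835}$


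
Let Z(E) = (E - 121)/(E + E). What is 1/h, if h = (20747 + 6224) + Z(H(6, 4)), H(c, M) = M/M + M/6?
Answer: 5/134676 ≈ 3.7126e-5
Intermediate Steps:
H(c, M) = 1 + M/6 (H(c, M) = 1 + M*(⅙) = 1 + M/6)
Z(E) = (-121 + E)/(2*E) (Z(E) = (-121 + E)/((2*E)) = (-121 + E)*(1/(2*E)) = (-121 + E)/(2*E))
h = 134676/5 (h = (20747 + 6224) + (-121 + (1 + (⅙)*4))/(2*(1 + (⅙)*4)) = 26971 + (-121 + (1 + ⅔))/(2*(1 + ⅔)) = 26971 + (-121 + 5/3)/(2*(5/3)) = 26971 + (½)*(⅗)*(-358/3) = 26971 - 179/5 = 134676/5 ≈ 26935.)
1/h = 1/(134676/5) = 5/134676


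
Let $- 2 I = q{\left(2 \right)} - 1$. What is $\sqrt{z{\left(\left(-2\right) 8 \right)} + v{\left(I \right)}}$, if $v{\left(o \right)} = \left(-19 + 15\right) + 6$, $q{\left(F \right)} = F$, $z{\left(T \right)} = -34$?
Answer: $4 i \sqrt{2} \approx 5.6569 i$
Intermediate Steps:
$I = - \frac{1}{2}$ ($I = - \frac{2 - 1}{2} = \left(- \frac{1}{2}\right) 1 = - \frac{1}{2} \approx -0.5$)
$v{\left(o \right)} = 2$ ($v{\left(o \right)} = -4 + 6 = 2$)
$\sqrt{z{\left(\left(-2\right) 8 \right)} + v{\left(I \right)}} = \sqrt{-34 + 2} = \sqrt{-32} = 4 i \sqrt{2}$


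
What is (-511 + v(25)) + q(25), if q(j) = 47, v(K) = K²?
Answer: 161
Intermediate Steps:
(-511 + v(25)) + q(25) = (-511 + 25²) + 47 = (-511 + 625) + 47 = 114 + 47 = 161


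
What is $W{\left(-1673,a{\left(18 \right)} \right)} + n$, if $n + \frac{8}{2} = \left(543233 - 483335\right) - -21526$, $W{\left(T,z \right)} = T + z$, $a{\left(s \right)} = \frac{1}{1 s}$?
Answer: $\frac{1435447}{18} \approx 79747.0$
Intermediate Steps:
$a{\left(s \right)} = \frac{1}{s}$
$n = 81420$ ($n = -4 + \left(\left(543233 - 483335\right) - -21526\right) = -4 + \left(59898 + 21526\right) = -4 + 81424 = 81420$)
$W{\left(-1673,a{\left(18 \right)} \right)} + n = \left(-1673 + \frac{1}{18}\right) + 81420 = - \frac{30113}{18} + 81420 = \frac{1435447}{18}$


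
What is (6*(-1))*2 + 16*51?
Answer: 804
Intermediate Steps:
(6*(-1))*2 + 16*51 = -6*2 + 816 = -12 + 816 = 804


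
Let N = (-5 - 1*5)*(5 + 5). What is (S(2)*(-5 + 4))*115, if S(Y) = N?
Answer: 11500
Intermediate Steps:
N = -100 (N = (-5 - 5)*10 = -10*10 = -100)
S(Y) = -100
(S(2)*(-5 + 4))*115 = -100*(-5 + 4)*115 = -100*(-1)*115 = 100*115 = 11500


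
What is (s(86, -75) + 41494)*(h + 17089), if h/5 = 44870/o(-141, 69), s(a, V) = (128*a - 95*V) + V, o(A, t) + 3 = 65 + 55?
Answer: 132429534176/117 ≈ 1.1319e+9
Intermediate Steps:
o(A, t) = 117 (o(A, t) = -3 + (65 + 55) = -3 + 120 = 117)
s(a, V) = -94*V + 128*a (s(a, V) = (-95*V + 128*a) + V = -94*V + 128*a)
h = 224350/117 (h = 5*(44870/117) = 224350/117 ≈ 1917.5)
(s(86, -75) + 41494)*(h + 17089) = ((-94*(-75) + 128*86) + 41494)*(224350/117 + 17089) = ((7050 + 11008) + 41494)*(2223763/117) = (18058 + 41494)*(2223763/117) = 59552*(2223763/117) = 132429534176/117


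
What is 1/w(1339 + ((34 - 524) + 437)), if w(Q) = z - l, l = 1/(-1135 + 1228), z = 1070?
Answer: 93/99509 ≈ 0.00093459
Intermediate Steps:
l = 1/93 ≈ 0.010753
w(Q) = 99509/93 (w(Q) = 1070 - 1*1/93 = 1070 - 1/93 = 99509/93)
1/w(1339 + ((34 - 524) + 437)) = 1/(99509/93) = 93/99509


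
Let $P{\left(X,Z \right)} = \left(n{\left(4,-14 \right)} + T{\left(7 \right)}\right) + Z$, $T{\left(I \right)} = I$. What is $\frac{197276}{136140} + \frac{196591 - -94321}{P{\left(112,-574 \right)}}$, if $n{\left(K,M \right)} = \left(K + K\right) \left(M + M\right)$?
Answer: $- \frac{9862178591}{26921685} \approx -366.33$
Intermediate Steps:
$n{\left(K,M \right)} = 4 K M$ ($n{\left(K,M \right)} = 2 K 2 M = 4 K M$)
$P{\left(X,Z \right)} = -217 + Z$ ($P{\left(X,Z \right)} = \left(4 \cdot 4 \left(-14\right) + 7\right) + Z = \left(-224 + 7\right) + Z = -217 + Z$)
$\frac{197276}{136140} + \frac{196591 - -94321}{P{\left(112,-574 \right)}} = \frac{197276}{136140} + \frac{196591 - -94321}{-217 - 574} = 197276 \cdot \frac{1}{136140} + \frac{196591 + 94321}{-791} = \frac{49319}{34035} + 290912 \left(- \frac{1}{791}\right) = \frac{49319}{34035} - \frac{290912}{791} = - \frac{9862178591}{26921685}$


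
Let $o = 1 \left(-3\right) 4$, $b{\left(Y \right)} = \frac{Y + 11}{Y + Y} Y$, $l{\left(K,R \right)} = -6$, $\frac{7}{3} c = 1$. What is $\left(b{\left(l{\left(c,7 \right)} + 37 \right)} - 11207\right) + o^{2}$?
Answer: $-11042$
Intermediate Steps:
$c = \frac{3}{7}$ ($c = \frac{3}{7} \cdot 1 = \frac{3}{7} \approx 0.42857$)
$b{\left(Y \right)} = \frac{11}{2} + \frac{Y}{2}$ ($b{\left(Y \right)} = \frac{11 + Y}{2 Y} Y = \frac{11}{2} + \frac{Y}{2}$)
$o = -12$ ($o = \left(-3\right) 4 = -12$)
$\left(b{\left(l{\left(c,7 \right)} + 37 \right)} - 11207\right) + o^{2} = \left(\left(\frac{11}{2} + \frac{-6 + 37}{2}\right) - 11207\right) + \left(-12\right)^{2} = \left(\left(\frac{11}{2} + \frac{1}{2} \cdot 31\right) - 11207\right) + 144 = \left(\left(\frac{11}{2} + \frac{31}{2}\right) - 11207\right) + 144 = \left(21 - 11207\right) + 144 = -11186 + 144 = -11042$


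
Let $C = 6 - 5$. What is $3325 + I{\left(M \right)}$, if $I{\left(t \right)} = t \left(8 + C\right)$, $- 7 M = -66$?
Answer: $\frac{23869}{7} \approx 3409.9$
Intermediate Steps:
$C = 1$ ($C = 6 - 5 = 1$)
$M = \frac{66}{7}$ ($M = \left(- \frac{1}{7}\right) \left(-66\right) = \frac{66}{7} \approx 9.4286$)
$I{\left(t \right)} = 9 t$ ($I{\left(t \right)} = t \left(8 + 1\right) = t 9 = 9 t$)
$3325 + I{\left(M \right)} = 3325 + 9 \cdot \frac{66}{7} = 3325 + \frac{594}{7} = \frac{23869}{7}$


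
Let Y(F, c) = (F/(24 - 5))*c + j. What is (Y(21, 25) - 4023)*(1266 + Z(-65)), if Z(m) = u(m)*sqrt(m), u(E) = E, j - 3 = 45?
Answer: -94950000/19 + 4875000*I*sqrt(65)/19 ≈ -4.9974e+6 + 2.0686e+6*I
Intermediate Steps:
j = 48 (j = 3 + 45 = 48)
Y(F, c) = 48 + F*c/19 (Y(F, c) = (F/(24 - 5))*c + 48 = (F/19)*c + 48 = F*c/19 + 48 = 48 + F*c/19)
Z(m) = m**(3/2) (Z(m) = m*sqrt(m) = m**(3/2))
(Y(21, 25) - 4023)*(1266 + Z(-65)) = ((48 + (1/19)*21*25) - 4023)*(1266 + (-65)**(3/2)) = ((48 + 525/19) - 4023)*(1266 - 65*I*sqrt(65)) = (1437/19 - 4023)*(1266 - 65*I*sqrt(65)) = -75000*(1266 - 65*I*sqrt(65))/19 = -94950000/19 + 4875000*I*sqrt(65)/19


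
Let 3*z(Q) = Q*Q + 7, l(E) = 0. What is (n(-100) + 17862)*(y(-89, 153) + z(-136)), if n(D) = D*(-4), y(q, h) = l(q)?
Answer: 337901786/3 ≈ 1.1263e+8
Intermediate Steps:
y(q, h) = 0
z(Q) = 7/3 + Q²/3 (z(Q) = (Q*Q + 7)/3 = (Q² + 7)/3 = (7 + Q²)/3 = 7/3 + Q²/3)
n(D) = -4*D
(n(-100) + 17862)*(y(-89, 153) + z(-136)) = (-4*(-100) + 17862)*(0 + (7/3 + (⅓)*(-136)²)) = (400 + 17862)*(0 + (7/3 + (⅓)*18496)) = 18262*(0 + (7/3 + 18496/3)) = 18262*(0 + 18503/3) = 18262*(18503/3) = 337901786/3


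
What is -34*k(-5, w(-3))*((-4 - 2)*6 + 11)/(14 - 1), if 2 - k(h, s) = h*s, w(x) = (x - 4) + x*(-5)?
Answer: 35700/13 ≈ 2746.2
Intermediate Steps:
w(x) = -4 - 4*x (w(x) = (-4 + x) - 5*x = -4 - 4*x)
k(h, s) = 2 - h*s
-34*k(-5, w(-3))*((-4 - 2)*6 + 11)/(14 - 1) = -34*(2 - 1*(-5)*(-4 - 4*(-3)))*((-4 - 2)*6 + 11)/(14 - 1) = -34*(2 - 1*(-5)*(-4 + 12))*(-6*6 + 11)/13 = -34*(2 - 1*(-5)*8)*(-36 + 11)*(1/13) = -34*(2 + 40)*(-25*1/13) = -1428*(-25)/13 = -34*(-1050/13) = 35700/13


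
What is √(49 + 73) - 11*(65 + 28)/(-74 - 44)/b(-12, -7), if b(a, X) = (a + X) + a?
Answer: -33/118 + √122 ≈ 10.766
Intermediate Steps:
b(a, X) = X + 2*a (b(a, X) = (X + a) + a = X + 2*a)
√(49 + 73) - 11*(65 + 28)/(-74 - 44)/b(-12, -7) = √(49 + 73) - 11*(65 + 28)/(-74 - 44)/(-7 + 2*(-12)) = √122 - 11*93/(-118)/(-7 - 24) = √122 - 11*93*(-1/118)/(-31) = √122 - (-1023)*(-1)/(118*31) = √122 - 11*3/118 = √122 - 33/118 = -33/118 + √122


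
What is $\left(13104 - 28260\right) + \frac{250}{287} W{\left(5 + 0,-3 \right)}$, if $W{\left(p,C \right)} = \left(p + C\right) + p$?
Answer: $- \frac{621146}{41} \approx -15150.0$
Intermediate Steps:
$W{\left(p,C \right)} = C + 2 p$ ($W{\left(p,C \right)} = \left(C + p\right) + p = C + 2 p$)
$\left(13104 - 28260\right) + \frac{250}{287} W{\left(5 + 0,-3 \right)} = \left(13104 - 28260\right) + \frac{250}{287} \left(-3 + 2 \left(5 + 0\right)\right) = -15156 + 250 \cdot \frac{1}{287} \left(-3 + 2 \cdot 5\right) = -15156 + \frac{250 \left(-3 + 10\right)}{287} = -15156 + \frac{250}{287} \cdot 7 = -15156 + \frac{250}{41} = - \frac{621146}{41}$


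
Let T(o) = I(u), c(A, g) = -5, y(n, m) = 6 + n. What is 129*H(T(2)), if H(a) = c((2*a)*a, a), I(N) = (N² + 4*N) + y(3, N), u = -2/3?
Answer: -645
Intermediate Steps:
u = -⅔ (u = -2*⅓ = -⅔ ≈ -0.66667)
I(N) = 9 + N² + 4*N (I(N) = (N² + 4*N) + (6 + 3) = (N² + 4*N) + 9 = 9 + N² + 4*N)
T(o) = 61/9 (T(o) = 9 + (-⅔)² + 4*(-⅔) = 9 + 4/9 - 8/3 = 61/9)
H(a) = -5
129*H(T(2)) = 129*(-5) = -645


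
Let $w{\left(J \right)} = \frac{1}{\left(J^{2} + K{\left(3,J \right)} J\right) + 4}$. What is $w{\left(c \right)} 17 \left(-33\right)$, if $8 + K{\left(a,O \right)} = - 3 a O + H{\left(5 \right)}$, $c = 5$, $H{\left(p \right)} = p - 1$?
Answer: $\frac{187}{72} \approx 2.5972$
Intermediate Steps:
$H{\left(p \right)} = -1 + p$
$K{\left(a,O \right)} = -4 - 3 O a$ ($K{\left(a,O \right)} = -8 + \left(- 3 a O + \left(-1 + 5\right)\right) = -8 - \left(-4 + 3 O a\right) = -4 - 3 O a$)
$w{\left(J \right)} = \frac{1}{4 + J^{2} + J \left(-4 - 9 J\right)}$ ($w{\left(J \right)} = \frac{1}{\left(J^{2} + \left(-4 - 3 J 3\right) J\right) + 4} = \frac{1}{\left(J^{2} + \left(-4 - 9 J\right) J\right) + 4} = \frac{1}{\left(J^{2} + J \left(-4 - 9 J\right)\right) + 4} = \frac{1}{4 + J^{2} + J \left(-4 - 9 J\right)}$)
$w{\left(c \right)} 17 \left(-33\right) = \frac{1}{4 - 8 \cdot 5^{2} - 20} \cdot 17 \left(-33\right) = \frac{1}{4 - 200 - 20} \cdot 17 \left(-33\right) = \frac{1}{-216} \cdot 17 \left(-33\right) = \left(- \frac{1}{216}\right) 17 \left(-33\right) = \left(- \frac{17}{216}\right) \left(-33\right) = \frac{187}{72}$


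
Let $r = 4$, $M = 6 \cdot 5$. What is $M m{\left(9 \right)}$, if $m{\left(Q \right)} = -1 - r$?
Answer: $-150$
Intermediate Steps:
$M = 30$
$m{\left(Q \right)} = -5$ ($m{\left(Q \right)} = -1 - 4 = -5$)
$M m{\left(9 \right)} = 30 \left(-5\right) = -150$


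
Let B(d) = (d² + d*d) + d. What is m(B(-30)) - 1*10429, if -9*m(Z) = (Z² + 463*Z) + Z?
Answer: -1349347/3 ≈ -4.4978e+5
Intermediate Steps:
B(d) = d + 2*d² (B(d) = (d² + d²) + d = 2*d² + d = d + 2*d²)
m(Z) = -464*Z/9 - Z²/9 (m(Z) = -((Z² + 463*Z) + Z)/9 = -(Z² + 464*Z)/9 = -464*Z/9 - Z²/9)
m(B(-30)) - 1*10429 = -(-30*(1 + 2*(-30)))*(464 - 30*(1 + 2*(-30)))/9 - 1*10429 = -(-30*(1 - 60))*(464 - 30*(1 - 60))/9 - 10429 = -(-30*(-59))*(464 - 30*(-59))/9 - 10429 = -⅑*1770*(464 + 1770) - 10429 = -⅑*1770*2234 - 10429 = -1318060/3 - 10429 = -1349347/3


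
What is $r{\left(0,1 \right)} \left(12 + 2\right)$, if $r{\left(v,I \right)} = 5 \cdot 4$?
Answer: $280$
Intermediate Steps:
$r{\left(v,I \right)} = 20$
$r{\left(0,1 \right)} \left(12 + 2\right) = 20 \left(12 + 2\right) = 20 \cdot 14 = 280$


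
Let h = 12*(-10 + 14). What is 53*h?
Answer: 2544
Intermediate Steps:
h = 48 (h = 12*4 = 48)
53*h = 53*48 = 2544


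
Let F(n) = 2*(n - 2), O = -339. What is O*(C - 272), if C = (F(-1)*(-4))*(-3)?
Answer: 116616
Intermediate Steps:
F(n) = -4 + 2*n (F(n) = 2*(-2 + n) = -4 + 2*n)
C = -72 (C = ((-4 + 2*(-1))*(-4))*(-3) = ((-4 - 2)*(-4))*(-3) = -6*(-4)*(-3) = 24*(-3) = -72)
O*(C - 272) = -339*(-72 - 272) = -339*(-344) = 116616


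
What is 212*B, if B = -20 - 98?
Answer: -25016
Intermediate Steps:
B = -118
212*B = 212*(-118) = -25016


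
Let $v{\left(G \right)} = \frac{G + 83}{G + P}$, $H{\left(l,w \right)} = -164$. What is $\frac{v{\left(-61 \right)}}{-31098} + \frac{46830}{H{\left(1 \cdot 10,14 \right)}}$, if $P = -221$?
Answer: $- \frac{25667628142}{89888769} \approx -285.55$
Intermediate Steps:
$v{\left(G \right)} = \frac{83 + G}{-221 + G}$ ($v{\left(G \right)} = \frac{G + 83}{G - 221} = \frac{83 + G}{-221 + G}$)
$\frac{v{\left(-61 \right)}}{-31098} + \frac{46830}{H{\left(1 \cdot 10,14 \right)}} = \frac{\frac{1}{-221 - 61} \left(83 - 61\right)}{-31098} + \frac{46830}{-164} = \frac{1}{-282} \cdot 22 \left(- \frac{1}{31098}\right) + 46830 \left(- \frac{1}{164}\right) = \left(- \frac{1}{282}\right) 22 \left(- \frac{1}{31098}\right) - \frac{23415}{82} = \left(- \frac{11}{141}\right) \left(- \frac{1}{31098}\right) - \frac{23415}{82} = \frac{11}{4384818} - \frac{23415}{82} = - \frac{25667628142}{89888769}$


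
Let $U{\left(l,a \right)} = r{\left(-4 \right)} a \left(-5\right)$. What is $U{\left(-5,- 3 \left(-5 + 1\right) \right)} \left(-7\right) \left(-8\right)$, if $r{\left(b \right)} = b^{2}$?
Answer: $-53760$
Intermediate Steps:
$U{\left(l,a \right)} = - 80 a$ ($U{\left(l,a \right)} = \left(-4\right)^{2} a \left(-5\right) = 16 a \left(-5\right) = - 80 a$)
$U{\left(-5,- 3 \left(-5 + 1\right) \right)} \left(-7\right) \left(-8\right) = - 80 \left(- 3 \left(-5 + 1\right)\right) \left(-7\right) \left(-8\right) = - 80 \left(\left(-3\right) \left(-4\right)\right) \left(-7\right) \left(-8\right) = \left(-80\right) 12 \left(-7\right) \left(-8\right) = \left(-960\right) \left(-7\right) \left(-8\right) = 6720 \left(-8\right) = -53760$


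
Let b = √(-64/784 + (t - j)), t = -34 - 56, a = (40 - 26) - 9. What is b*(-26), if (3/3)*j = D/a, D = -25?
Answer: -26*I*√4169/7 ≈ -239.82*I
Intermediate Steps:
a = 5 (a = 14 - 9 = 5)
j = -5 (j = -25/5 = -25*⅕ = -5)
t = -90
b = I*√4169/7 (b = √(-64/784 + (-90 - 1*(-5))) = √(-64*1/784 + (-90 + 5)) = √(-4/49 - 85) = √(-4169/49) = I*√4169/7 ≈ 9.224*I)
b*(-26) = (I*√4169/7)*(-26) = -26*I*√4169/7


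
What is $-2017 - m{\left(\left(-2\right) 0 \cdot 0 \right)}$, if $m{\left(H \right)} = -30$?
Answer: $-1987$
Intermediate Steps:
$-2017 - m{\left(\left(-2\right) 0 \cdot 0 \right)} = -2017 - -30 = -2017 + 30 = -1987$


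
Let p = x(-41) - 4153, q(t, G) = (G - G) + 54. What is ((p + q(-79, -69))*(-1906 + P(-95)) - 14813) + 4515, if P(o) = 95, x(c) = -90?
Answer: 7575981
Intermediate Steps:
q(t, G) = 54 (q(t, G) = 0 + 54 = 54)
p = -4243 (p = -90 - 4153 = -4243)
((p + q(-79, -69))*(-1906 + P(-95)) - 14813) + 4515 = ((-4243 + 54)*(-1906 + 95) - 14813) + 4515 = (-4189*(-1811) - 14813) + 4515 = (7586279 - 14813) + 4515 = 7571466 + 4515 = 7575981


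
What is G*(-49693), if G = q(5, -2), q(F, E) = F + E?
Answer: -149079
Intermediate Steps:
q(F, E) = E + F
G = 3 (G = -2 + 5 = 3)
G*(-49693) = 3*(-49693) = -149079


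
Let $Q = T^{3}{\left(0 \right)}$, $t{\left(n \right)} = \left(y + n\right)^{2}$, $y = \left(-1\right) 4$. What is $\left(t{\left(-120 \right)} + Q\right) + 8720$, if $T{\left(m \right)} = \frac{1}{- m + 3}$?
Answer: $\frac{650593}{27} \approx 24096.0$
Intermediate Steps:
$y = -4$
$t{\left(n \right)} = \left(-4 + n\right)^{2}$
$T{\left(m \right)} = \frac{1}{3 - m}$
$Q = \frac{1}{27}$ ($Q = \left(- \frac{1}{-3 + 0}\right)^{3} = \left(- \frac{1}{-3}\right)^{3} = \left(\left(-1\right) \left(- \frac{1}{3}\right)\right)^{3} = \left(\frac{1}{3}\right)^{3} = \frac{1}{27} \approx 0.037037$)
$\left(t{\left(-120 \right)} + Q\right) + 8720 = \left(\left(-4 - 120\right)^{2} + \frac{1}{27}\right) + 8720 = \left(\left(-124\right)^{2} + \frac{1}{27}\right) + 8720 = \left(15376 + \frac{1}{27}\right) + 8720 = \frac{415153}{27} + 8720 = \frac{650593}{27}$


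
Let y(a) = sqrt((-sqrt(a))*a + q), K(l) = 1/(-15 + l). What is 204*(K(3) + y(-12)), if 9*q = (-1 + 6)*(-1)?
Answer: -17 + 68*sqrt(-5 + 216*I*sqrt(3)) ≈ 906.84 + 936.27*I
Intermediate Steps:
q = -5/9 (q = ((-1 + 6)*(-1))/9 = (5*(-1))/9 = (1/9)*(-5) = -5/9 ≈ -0.55556)
y(a) = sqrt(-5/9 - a**(3/2)) (y(a) = sqrt((-sqrt(a))*a - 5/9) = sqrt(-a**(3/2) - 5/9) = sqrt(-5/9 - a**(3/2)))
204*(K(3) + y(-12)) = 204*(1/(-15 + 3) + sqrt(-5 - (-216)*I*sqrt(3))/3) = 204*(1/(-12) + sqrt(-5 - (-216)*I*sqrt(3))/3) = 204*(-1/12 + sqrt(-5 + 216*I*sqrt(3))/3) = -17 + 68*sqrt(-5 + 216*I*sqrt(3))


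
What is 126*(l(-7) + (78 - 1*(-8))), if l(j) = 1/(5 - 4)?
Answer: 10962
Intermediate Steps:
l(j) = 1 (l(j) = 1/1 = 1)
126*(l(-7) + (78 - 1*(-8))) = 126*(1 + (78 - 1*(-8))) = 126*(1 + (78 + 8)) = 126*(1 + 86) = 126*87 = 10962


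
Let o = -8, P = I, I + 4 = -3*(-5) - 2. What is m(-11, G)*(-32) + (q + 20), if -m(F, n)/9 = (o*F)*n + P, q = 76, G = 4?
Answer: 104064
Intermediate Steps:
I = 9 (I = -4 + (-3*(-5) - 2) = -4 + (15 - 2) = -4 + 13 = 9)
P = 9
m(F, n) = -81 + 72*F*n (m(F, n) = -9*((-8*F)*n + 9) = -9*(-8*F*n + 9) = -9*(9 - 8*F*n) = -81 + 72*F*n)
m(-11, G)*(-32) + (q + 20) = (-81 + 72*(-11)*4)*(-32) + (76 + 20) = (-81 - 3168)*(-32) + 96 = -3249*(-32) + 96 = 103968 + 96 = 104064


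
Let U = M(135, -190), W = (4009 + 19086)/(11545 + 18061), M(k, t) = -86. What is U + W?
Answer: -2523021/29606 ≈ -85.220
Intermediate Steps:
W = 23095/29606 ≈ 0.78008
U = -86
U + W = -86 + 23095/29606 = -2523021/29606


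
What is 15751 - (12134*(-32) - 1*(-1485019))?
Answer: -1080980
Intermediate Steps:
15751 - (12134*(-32) - 1*(-1485019)) = 15751 - (-388288 + 1485019) = 15751 - 1*1096731 = 15751 - 1096731 = -1080980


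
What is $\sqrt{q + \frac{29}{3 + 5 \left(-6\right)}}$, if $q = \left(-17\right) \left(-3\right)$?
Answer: $\frac{2 \sqrt{1011}}{9} \approx 7.0658$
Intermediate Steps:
$q = 51$
$\sqrt{q + \frac{29}{3 + 5 \left(-6\right)}} = \sqrt{51 + \frac{29}{3 + 5 \left(-6\right)}} = \sqrt{51 + \frac{29}{3 - 30}} = \sqrt{51 + \frac{29}{-27}} = \sqrt{51 + 29 \left(- \frac{1}{27}\right)} = \sqrt{51 - \frac{29}{27}} = \sqrt{\frac{1348}{27}} = \frac{2 \sqrt{1011}}{9}$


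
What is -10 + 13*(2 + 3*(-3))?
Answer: -101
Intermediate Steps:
-10 + 13*(2 + 3*(-3)) = -10 + 13*(2 - 9) = -10 + 13*(-7) = -10 - 91 = -101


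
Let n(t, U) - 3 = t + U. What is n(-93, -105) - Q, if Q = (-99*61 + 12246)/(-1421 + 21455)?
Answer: -1304279/6678 ≈ -195.31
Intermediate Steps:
n(t, U) = 3 + U + t (n(t, U) = 3 + (t + U) = 3 + (U + t) = 3 + U + t)
Q = 2069/6678 (Q = (-6039 + 12246)/20034 = 6207*(1/20034) = 2069/6678 ≈ 0.30982)
n(-93, -105) - Q = (3 - 105 - 93) - 1*2069/6678 = -195 - 2069/6678 = -1304279/6678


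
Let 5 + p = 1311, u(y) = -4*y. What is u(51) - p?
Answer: -1510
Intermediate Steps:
p = 1306 (p = -5 + 1311 = 1306)
u(51) - p = -4*51 - 1*1306 = -204 - 1306 = -1510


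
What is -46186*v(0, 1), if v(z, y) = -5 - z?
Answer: 230930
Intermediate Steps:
-46186*v(0, 1) = -46186*(-5 - 1*0) = -46186*(-5 + 0) = -46186*(-5) = 230930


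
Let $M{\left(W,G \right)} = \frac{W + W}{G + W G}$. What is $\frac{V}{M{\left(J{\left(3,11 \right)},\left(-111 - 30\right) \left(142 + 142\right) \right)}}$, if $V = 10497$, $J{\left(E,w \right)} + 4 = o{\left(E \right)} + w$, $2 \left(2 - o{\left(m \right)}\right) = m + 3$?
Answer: $-245199423$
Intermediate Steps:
$o{\left(m \right)} = \frac{1}{2} - \frac{m}{2}$ ($o{\left(m \right)} = 2 - \frac{m + 3}{2} = 2 - \frac{3 + m}{2} = 2 - \left(\frac{3}{2} + \frac{m}{2}\right) = \frac{1}{2} - \frac{m}{2}$)
$J{\left(E,w \right)} = - \frac{7}{2} + w - \frac{E}{2}$ ($J{\left(E,w \right)} = -4 - \left(- \frac{1}{2} + \frac{E}{2} - w\right) = -4 + \left(\frac{1}{2} + w - \frac{E}{2}\right) = - \frac{7}{2} + w - \frac{E}{2}$)
$M{\left(W,G \right)} = \frac{2 W}{G + G W}$
$\frac{V}{M{\left(J{\left(3,11 \right)},\left(-111 - 30\right) \left(142 + 142\right) \right)}} = \frac{10497}{2 \left(- \frac{7}{2} + 11 - \frac{3}{2}\right) \frac{1}{\left(-111 - 30\right) \left(142 + 142\right)} \frac{1}{1 - -6}} = \frac{10497}{2 \left(- \frac{7}{2} + 11 - \frac{3}{2}\right) \frac{1}{\left(-141\right) 284} \frac{1}{1 - -6}} = \frac{10497}{2 \cdot 6 \frac{1}{-40044} \frac{1}{1 + 6}} = \frac{10497}{2 \cdot 6 \left(- \frac{1}{40044}\right) \frac{1}{7}} = \frac{10497}{- \frac{1}{23359}} = 10497 \left(-23359\right) = -245199423$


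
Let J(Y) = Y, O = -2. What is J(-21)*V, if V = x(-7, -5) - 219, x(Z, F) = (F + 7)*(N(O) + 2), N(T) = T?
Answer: 4599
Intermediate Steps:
x(Z, F) = 0 (x(Z, F) = (F + 7)*(-2 + 2) = (7 + F)*0 = 0)
V = -219 (V = 0 - 219 = -219)
J(-21)*V = -21*(-219) = 4599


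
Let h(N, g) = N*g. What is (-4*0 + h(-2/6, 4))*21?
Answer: -28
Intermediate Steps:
(-4*0 + h(-2/6, 4))*21 = (-4*0 - 2/6*4)*21 = (0 - 2*1/6*4)*21 = (0 - 1/3*4)*21 = (0 - 4/3)*21 = -4/3*21 = -28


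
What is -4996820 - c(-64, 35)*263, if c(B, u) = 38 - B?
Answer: -5023646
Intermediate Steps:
-4996820 - c(-64, 35)*263 = -4996820 - (38 - 1*(-64))*263 = -4996820 - (38 + 64)*263 = -4996820 - 102*263 = -4996820 - 1*26826 = -4996820 - 26826 = -5023646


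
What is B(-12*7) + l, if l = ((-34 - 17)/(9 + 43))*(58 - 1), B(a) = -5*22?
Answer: -8627/52 ≈ -165.90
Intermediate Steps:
B(a) = -110
l = -2907/52 (l = -51/52*57 = -2907/52 ≈ -55.904)
B(-12*7) + l = -110 - 2907/52 = -8627/52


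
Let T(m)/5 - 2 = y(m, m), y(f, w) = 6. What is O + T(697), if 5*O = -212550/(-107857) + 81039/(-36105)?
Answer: 259256297109/6490294975 ≈ 39.945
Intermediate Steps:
T(m) = 40 (T(m) = 10 + 5*6 = 10 + 30 = 40)
O = -355501891/6490294975 (O = (-212550/(-107857) + 81039/(-36105))/5 = (-212550*(-1/107857) + 81039*(-1/36105))/5 = (212550/107857 - 27013/12035)/5 = (⅕)*(-355501891/1298058995) = -355501891/6490294975 ≈ -0.054774)
O + T(697) = -355501891/6490294975 + 40 = 259256297109/6490294975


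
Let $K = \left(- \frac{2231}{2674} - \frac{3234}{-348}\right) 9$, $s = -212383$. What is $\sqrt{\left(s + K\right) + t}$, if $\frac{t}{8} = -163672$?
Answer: $\frac{i \sqrt{2287615140740307}}{38773} \approx 1233.6 i$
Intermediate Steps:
$t = -1309376$ ($t = 8 \left(-163672\right) = -1309376$)
$K = \frac{2951748}{38773}$ ($K = \left(\left(-2231\right) \frac{1}{2674} - - \frac{539}{58}\right) 9 = \left(- \frac{2231}{2674} + \frac{539}{58}\right) 9 = \frac{327972}{38773} \cdot 9 = \frac{2951748}{38773} \approx 76.129$)
$\sqrt{\left(s + K\right) + t} = \sqrt{\left(-212383 + \frac{2951748}{38773}\right) - 1309376} = \sqrt{- \frac{8231774311}{38773} - 1309376} = \sqrt{- \frac{59000209959}{38773}} = \frac{i \sqrt{2287615140740307}}{38773}$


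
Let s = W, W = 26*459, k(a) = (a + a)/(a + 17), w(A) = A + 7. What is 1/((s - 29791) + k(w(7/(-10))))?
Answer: -233/4160555 ≈ -5.6002e-5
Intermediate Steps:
w(A) = 7 + A
k(a) = 2*a/(17 + a) (k(a) = (2*a)/(17 + a) = 2*a/(17 + a))
W = 11934
s = 11934
1/((s - 29791) + k(w(7/(-10)))) = 1/((11934 - 29791) + 2*(7 + 7/(-10))/(17 + (7 + 7/(-10)))) = 1/(-17857 + 2*(7 + 7*(-1/10))/(17 + (7 + 7*(-1/10)))) = 1/(-17857 + 2*(7 - 7/10)/(17 + (7 - 7/10))) = 1/(-17857 + 2*(63/10)/(17 + 63/10)) = 1/(-17857 + 2*(63/10)/(233/10)) = 1/(-17857 + 2*(63/10)*(10/233)) = 1/(-17857 + 126/233) = 1/(-4160555/233) = -233/4160555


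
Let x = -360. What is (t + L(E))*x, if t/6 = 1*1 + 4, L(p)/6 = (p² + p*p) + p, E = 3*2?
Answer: -179280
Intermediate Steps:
E = 6
L(p) = 6*p + 12*p² (L(p) = 6*((p² + p*p) + p) = 6*((p² + p²) + p) = 6*(2*p² + p) = 6*(p + 2*p²) = 6*p + 12*p²)
t = 30 (t = 6*(1*1 + 4) = 6*(1 + 4) = 6*5 = 30)
(t + L(E))*x = (30 + 6*6*(1 + 2*6))*(-360) = (30 + 6*6*(1 + 12))*(-360) = (30 + 6*6*13)*(-360) = (30 + 468)*(-360) = 498*(-360) = -179280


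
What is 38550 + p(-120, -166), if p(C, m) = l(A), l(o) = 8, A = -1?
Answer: 38558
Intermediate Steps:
p(C, m) = 8
38550 + p(-120, -166) = 38550 + 8 = 38558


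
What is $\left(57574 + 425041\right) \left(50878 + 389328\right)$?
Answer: $212450018690$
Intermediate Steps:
$\left(57574 + 425041\right) \left(50878 + 389328\right) = 482615 \cdot 440206 = 212450018690$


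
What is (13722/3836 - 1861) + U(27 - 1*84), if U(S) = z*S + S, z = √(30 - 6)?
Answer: -3671863/1918 - 114*√6 ≈ -2193.7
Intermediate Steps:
z = 2*√6 (z = √24 = 2*√6 ≈ 4.8990)
U(S) = S + 2*S*√6 (U(S) = (2*√6)*S + S = 2*S*√6 + S = S + 2*S*√6)
(13722/3836 - 1861) + U(27 - 1*84) = (13722/3836 - 1861) + (27 - 1*84)*(1 + 2*√6) = (13722*(1/3836) - 1861) + (27 - 84)*(1 + 2*√6) = (6861/1918 - 1861) - 57*(1 + 2*√6) = -3562537/1918 + (-57 - 114*√6) = -3671863/1918 - 114*√6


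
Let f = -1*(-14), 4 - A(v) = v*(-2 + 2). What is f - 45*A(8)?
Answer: -166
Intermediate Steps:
A(v) = 4 (A(v) = 4 - v*(-2 + 2) = 4 - v*0 = 4 - 1*0 = 4 + 0 = 4)
f = 14
f - 45*A(8) = 14 - 45*4 = 14 - 180 = -166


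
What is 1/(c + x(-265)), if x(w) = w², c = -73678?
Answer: -1/3453 ≈ -0.00028960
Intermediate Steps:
1/(c + x(-265)) = 1/(-73678 + (-265)²) = 1/(-73678 + 70225) = 1/(-3453) = -1/3453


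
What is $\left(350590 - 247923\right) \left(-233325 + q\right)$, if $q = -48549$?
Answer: $-28939157958$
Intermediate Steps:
$\left(350590 - 247923\right) \left(-233325 + q\right) = \left(350590 - 247923\right) \left(-233325 - 48549\right) = 102667 \left(-281874\right) = -28939157958$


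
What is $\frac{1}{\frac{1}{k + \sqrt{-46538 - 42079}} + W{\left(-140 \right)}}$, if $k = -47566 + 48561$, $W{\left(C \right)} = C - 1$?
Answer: $\frac{- \sqrt{88617} + 995 i}{- 140294 i + 141 \sqrt{88617}} \approx -0.0070922 + 1.3882 \cdot 10^{-8} i$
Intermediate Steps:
$W{\left(C \right)} = -1 + C$ ($W{\left(C \right)} = C - 1 = -1 + C$)
$k = 995$
$\frac{1}{\frac{1}{k + \sqrt{-46538 - 42079}} + W{\left(-140 \right)}} = \frac{1}{\frac{1}{995 + \sqrt{-46538 - 42079}} - 141} = \frac{1}{\frac{1}{995 + \sqrt{-88617}} - 141} = \frac{1}{\frac{1}{995 + i \sqrt{88617}} - 141} = \frac{1}{-141 + \frac{1}{995 + i \sqrt{88617}}}$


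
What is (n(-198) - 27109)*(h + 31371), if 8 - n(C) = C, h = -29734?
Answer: -44040211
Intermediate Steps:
n(C) = 8 - C
(n(-198) - 27109)*(h + 31371) = ((8 - 1*(-198)) - 27109)*(-29734 + 31371) = ((8 + 198) - 27109)*1637 = (206 - 27109)*1637 = -26903*1637 = -44040211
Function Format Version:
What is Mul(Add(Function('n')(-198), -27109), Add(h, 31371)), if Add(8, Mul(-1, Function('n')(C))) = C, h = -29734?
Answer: -44040211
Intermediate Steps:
Function('n')(C) = Add(8, Mul(-1, C))
Mul(Add(Function('n')(-198), -27109), Add(h, 31371)) = Mul(Add(Add(8, Mul(-1, -198)), -27109), Add(-29734, 31371)) = Mul(Add(Add(8, 198), -27109), 1637) = Mul(Add(206, -27109), 1637) = Mul(-26903, 1637) = -44040211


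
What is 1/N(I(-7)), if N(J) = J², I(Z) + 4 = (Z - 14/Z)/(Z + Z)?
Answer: 196/2601 ≈ 0.075356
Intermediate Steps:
I(Z) = -4 + (Z - 14/Z)/(2*Z) (I(Z) = -4 + (Z - 14/Z)/(Z + Z) = -4 + (Z - 14/Z)/((2*Z)) = -4 + (Z - 14/Z)*(1/(2*Z)) = -4 + (Z - 14/Z)/(2*Z))
1/N(I(-7)) = 1/((-7/2 - 7/(-7)²)²) = 1/((-7/2 - 7*1/49)²) = 1/((-7/2 - ⅐)²) = 1/((-51/14)²) = 1/(2601/196) = 196/2601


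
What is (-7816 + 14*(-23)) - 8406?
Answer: -16544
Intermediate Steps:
(-7816 + 14*(-23)) - 8406 = (-7816 - 322) - 8406 = -8138 - 8406 = -16544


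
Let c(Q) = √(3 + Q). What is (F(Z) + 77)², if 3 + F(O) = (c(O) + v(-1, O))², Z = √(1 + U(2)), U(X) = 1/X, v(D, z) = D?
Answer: (296 + (2 - √2*√(6 + √6))²)²/16 ≈ 5642.1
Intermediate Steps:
Z = √6/2 (Z = √(1 + 1/2) = √(1 + ½) = √(3/2) = √6/2 ≈ 1.2247)
F(O) = -3 + (-1 + √(3 + O))² (F(O) = -3 + (√(3 + O) - 1)² = -3 + (-1 + √(3 + O))²)
(F(Z) + 77)² = ((-3 + (-1 + √(3 + √6/2))²) + 77)² = (74 + (-1 + √(3 + √6/2))²)²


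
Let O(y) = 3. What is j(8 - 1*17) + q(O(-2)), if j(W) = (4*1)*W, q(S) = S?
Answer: -33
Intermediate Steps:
j(W) = 4*W
j(8 - 1*17) + q(O(-2)) = 4*(8 - 1*17) + 3 = 4*(8 - 17) + 3 = 4*(-9) + 3 = -36 + 3 = -33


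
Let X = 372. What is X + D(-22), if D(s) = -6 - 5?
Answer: 361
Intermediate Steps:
D(s) = -11
X + D(-22) = 372 - 11 = 361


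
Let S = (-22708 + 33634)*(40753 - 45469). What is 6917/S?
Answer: -6917/51527016 ≈ -0.00013424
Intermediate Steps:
S = -51527016 (S = 10926*(-4716) = -51527016)
6917/S = 6917/(-51527016) = 6917*(-1/51527016) = -6917/51527016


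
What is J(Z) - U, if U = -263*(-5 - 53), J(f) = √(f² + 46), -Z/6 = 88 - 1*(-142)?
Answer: -15254 + √1904446 ≈ -13874.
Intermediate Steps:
Z = -1380 (Z = -6*(88 - 1*(-142)) = -6*(88 + 142) = -6*230 = -1380)
J(f) = √(46 + f²)
U = 15254 (U = -263*(-58) = 15254)
J(Z) - U = √(46 + (-1380)²) - 1*15254 = √(46 + 1904400) - 15254 = √1904446 - 15254 = -15254 + √1904446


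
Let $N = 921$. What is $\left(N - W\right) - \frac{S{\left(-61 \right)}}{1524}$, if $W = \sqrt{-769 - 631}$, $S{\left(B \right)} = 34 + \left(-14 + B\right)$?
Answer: $\frac{1403645}{1524} - 10 i \sqrt{14} \approx 921.03 - 37.417 i$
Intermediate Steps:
$S{\left(B \right)} = 20 + B$
$W = 10 i \sqrt{14}$ ($W = \sqrt{-1400} = 10 i \sqrt{14} \approx 37.417 i$)
$\left(N - W\right) - \frac{S{\left(-61 \right)}}{1524} = \left(921 - 10 i \sqrt{14}\right) - \frac{20 - 61}{1524} = \left(921 - 10 i \sqrt{14}\right) - \left(-41\right) \frac{1}{1524} = \left(921 - 10 i \sqrt{14}\right) - - \frac{41}{1524} = \left(921 - 10 i \sqrt{14}\right) + \frac{41}{1524} = \frac{1403645}{1524} - 10 i \sqrt{14}$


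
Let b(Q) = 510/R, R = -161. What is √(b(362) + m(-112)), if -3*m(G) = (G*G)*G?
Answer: √109250677074/483 ≈ 684.33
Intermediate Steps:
m(G) = -G³/3 (m(G) = -G*G*G/3 = -G²*G/3 = -G³/3)
b(Q) = -510/161 (b(Q) = 510/(-161) = 510*(-1/161) = -510/161)
√(b(362) + m(-112)) = √(-510/161 - ⅓*(-112)³) = √(-510/161 - ⅓*(-1404928)) = √(-510/161 + 1404928/3) = √(226191878/483) = √109250677074/483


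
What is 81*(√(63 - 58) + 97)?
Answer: 7857 + 81*√5 ≈ 8038.1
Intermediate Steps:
81*(√(63 - 58) + 97) = 81*(√5 + 97) = 81*(97 + √5) = 7857 + 81*√5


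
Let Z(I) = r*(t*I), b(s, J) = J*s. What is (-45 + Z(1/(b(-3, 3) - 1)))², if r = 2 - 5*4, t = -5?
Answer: 2916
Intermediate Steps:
r = -18 (r = 2 - 20 = -18)
Z(I) = 90*I (Z(I) = -(-90)*I = 90*I)
(-45 + Z(1/(b(-3, 3) - 1)))² = (-45 + 90/(3*(-3) - 1))² = (-45 + 90/(-9 - 1))² = (-45 + 90/(-10))² = (-45 + 90*(-⅒))² = (-45 - 9)² = (-54)² = 2916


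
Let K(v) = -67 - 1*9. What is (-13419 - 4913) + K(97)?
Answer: -18408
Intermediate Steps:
K(v) = -76 (K(v) = -67 - 9 = -76)
(-13419 - 4913) + K(97) = (-13419 - 4913) - 76 = -18332 - 76 = -18408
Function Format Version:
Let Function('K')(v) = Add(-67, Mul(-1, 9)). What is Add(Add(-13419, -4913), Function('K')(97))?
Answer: -18408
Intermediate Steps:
Function('K')(v) = -76 (Function('K')(v) = Add(-67, -9) = -76)
Add(Add(-13419, -4913), Function('K')(97)) = Add(Add(-13419, -4913), -76) = Add(-18332, -76) = -18408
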